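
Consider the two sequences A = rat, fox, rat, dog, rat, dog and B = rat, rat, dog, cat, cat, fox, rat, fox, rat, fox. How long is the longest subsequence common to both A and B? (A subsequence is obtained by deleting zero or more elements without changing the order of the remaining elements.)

A longest common subsequence is rat, fox, rat, rat (length 4); the LCS DP confirms no longer common subsequence exists.

4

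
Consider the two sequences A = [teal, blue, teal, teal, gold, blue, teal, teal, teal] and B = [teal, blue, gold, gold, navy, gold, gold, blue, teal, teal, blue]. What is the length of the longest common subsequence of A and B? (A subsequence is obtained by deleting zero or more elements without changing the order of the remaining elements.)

Backtracking the LCS table gives one alignment: teal (A1,B1) → blue (A2,B2) → gold (A5,B7) → blue (A6,B8) → teal (A7,B9) → teal (A8,B10).
So the longest common subsequence has length 6.

6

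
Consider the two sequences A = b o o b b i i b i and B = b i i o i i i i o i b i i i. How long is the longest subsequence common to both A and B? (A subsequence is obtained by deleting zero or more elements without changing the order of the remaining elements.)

7

A longest common subsequence is boobiii (length 7); the LCS DP confirms no longer common subsequence exists.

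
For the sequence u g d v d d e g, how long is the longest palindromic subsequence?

One longest palindromic subsequence is gdddg (positions 2,3,5,6,8); it reads the same forward and backward, and the interval DP gives dp[1][8] = 5.

5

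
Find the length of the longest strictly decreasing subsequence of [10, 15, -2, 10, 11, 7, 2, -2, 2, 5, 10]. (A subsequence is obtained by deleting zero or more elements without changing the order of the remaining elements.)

One longest decreasing subsequence is 15, 10, 7, 2, -2 (positions 2,4,6,7,8), of length 5; no longer one exists.

5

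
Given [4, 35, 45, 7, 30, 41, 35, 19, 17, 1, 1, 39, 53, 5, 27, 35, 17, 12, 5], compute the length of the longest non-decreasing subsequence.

6

One longest non-decreasing subsequence is 4, 7, 30, 35, 39, 53 (positions 1,4,5,7,12,13), of length 6; no longer one exists.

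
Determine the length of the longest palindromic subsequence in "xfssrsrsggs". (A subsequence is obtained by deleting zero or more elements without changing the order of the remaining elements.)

Using dp[i][j] = 2 + dp[i+1][j−1] if the ends match, else max(dp[i+1][j], dp[i][j−1]):
dp[1][11] = 7. A witness is ssrsrss at positions 3,4,5,6,7,8,11.

7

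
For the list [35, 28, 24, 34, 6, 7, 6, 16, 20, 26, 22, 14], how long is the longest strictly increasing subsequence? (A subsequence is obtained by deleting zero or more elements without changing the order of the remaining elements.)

5

One longest increasing subsequence is 6, 7, 16, 20, 26 (positions 5,6,8,9,10), of length 5; no longer one exists.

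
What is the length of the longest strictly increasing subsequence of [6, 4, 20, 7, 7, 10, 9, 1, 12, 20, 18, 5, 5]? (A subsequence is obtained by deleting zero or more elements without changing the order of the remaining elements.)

5

Scanning left to right, the best length ending at each element is: 6→1, 4→1, 20→2, 7→2, 7→2, 10→3, 9→3, 1→1, 12→4, 20→5, 18→5, 5→2, 5→2.
So the longest increasing subsequence has length 5, e.g. 6, 7, 10, 12, 20.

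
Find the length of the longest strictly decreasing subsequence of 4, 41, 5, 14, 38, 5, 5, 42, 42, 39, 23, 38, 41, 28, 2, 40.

5

Let dp[i] be the longest decreasing subsequence ending at position i. Then dp = [1, 1, 2, 2, 2, 3, 3, 1, 1, 2, 3, 3, 2, 4, 5, 3].
The maximum is 5; one witness is 41, 39, 38, 28, 2 at positions 2,10,12,14,15.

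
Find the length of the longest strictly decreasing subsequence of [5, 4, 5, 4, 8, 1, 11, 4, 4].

Let dp[i] be the longest decreasing subsequence ending at position i. Then dp = [1, 2, 1, 2, 1, 3, 1, 2, 2].
The maximum is 3; one witness is 5, 4, 1 at positions 1,2,6.

3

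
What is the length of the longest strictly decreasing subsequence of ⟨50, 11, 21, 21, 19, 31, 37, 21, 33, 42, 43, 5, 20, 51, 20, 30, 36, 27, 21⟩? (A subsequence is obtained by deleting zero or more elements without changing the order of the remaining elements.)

Scanning left to right, the best length ending at each element is: 50→1, 11→2, 21→2, 21→2, 19→3, 31→2, 37→2, 21→3, 33→3, 42→2, 43→2, 5→4, 20→4, 51→1, 20→4, 30→4, 36→3, 27→5, 21→6.
So the longest decreasing subsequence has length 6, e.g. 50, 37, 33, 30, 27, 21.

6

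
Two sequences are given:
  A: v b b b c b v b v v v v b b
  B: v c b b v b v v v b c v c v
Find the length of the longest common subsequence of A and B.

9

A longest common subsequence is vbbbvvvvv (length 9); the LCS DP confirms no longer common subsequence exists.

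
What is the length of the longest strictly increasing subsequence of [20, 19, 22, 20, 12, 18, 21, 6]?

Scanning left to right, the best length ending at each element is: 20→1, 19→1, 22→2, 20→2, 12→1, 18→2, 21→3, 6→1.
So the longest increasing subsequence has length 3, e.g. 19, 20, 21.

3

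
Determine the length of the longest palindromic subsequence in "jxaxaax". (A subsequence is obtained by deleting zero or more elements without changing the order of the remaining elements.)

One longest palindromic subsequence is xaaax (positions 2,3,5,6,7); it reads the same forward and backward, and the interval DP gives dp[1][7] = 5.

5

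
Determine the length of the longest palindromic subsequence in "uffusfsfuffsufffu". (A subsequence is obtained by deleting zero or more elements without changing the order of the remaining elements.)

Using dp[i][j] = 2 + dp[i+1][j−1] if the ends match, else max(dp[i+1][j], dp[i][j−1]):
dp[1][17] = 15. A witness is uffusffuffsuffu at positions 1,2,3,4,5,6,8,9,10,11,12,13,15,16,17.

15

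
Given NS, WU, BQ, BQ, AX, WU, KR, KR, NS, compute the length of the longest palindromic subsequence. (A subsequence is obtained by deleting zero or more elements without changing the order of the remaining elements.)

6

One longest palindromic subsequence is NS WU BQ BQ WU NS (positions 1,2,3,4,6,9); it reads the same forward and backward, and the interval DP gives dp[1][9] = 6.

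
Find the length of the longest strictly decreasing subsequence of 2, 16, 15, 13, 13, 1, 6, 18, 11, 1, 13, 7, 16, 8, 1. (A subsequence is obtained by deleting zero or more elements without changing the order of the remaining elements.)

Let dp[i] be the longest decreasing subsequence ending at position i. Then dp = [1, 1, 2, 3, 3, 4, 4, 1, 4, 5, 3, 5, 2, 5, 6].
The maximum is 6; one witness is 16, 15, 13, 11, 7, 1 at positions 2,3,4,9,12,15.

6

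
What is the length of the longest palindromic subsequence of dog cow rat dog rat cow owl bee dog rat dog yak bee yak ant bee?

7

One longest palindromic subsequence is dog rat dog bee dog rat dog (positions 1,3,4,8,9,10,11); it reads the same forward and backward, and the interval DP gives dp[1][16] = 7.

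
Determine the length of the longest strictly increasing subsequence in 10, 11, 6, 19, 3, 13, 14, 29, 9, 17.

Let dp[i] be the longest increasing subsequence ending at position i. Then dp = [1, 2, 1, 3, 1, 3, 4, 5, 2, 5].
The maximum is 5; one witness is 10, 11, 13, 14, 29 at positions 1,2,6,7,8.

5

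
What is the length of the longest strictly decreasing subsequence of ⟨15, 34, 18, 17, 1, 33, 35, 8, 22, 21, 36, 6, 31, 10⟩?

Scanning left to right, the best length ending at each element is: 15→1, 34→1, 18→2, 17→3, 1→4, 33→2, 35→1, 8→4, 22→3, 21→4, 36→1, 6→5, 31→3, 10→5.
So the longest decreasing subsequence has length 5, e.g. 34, 18, 17, 8, 6.

5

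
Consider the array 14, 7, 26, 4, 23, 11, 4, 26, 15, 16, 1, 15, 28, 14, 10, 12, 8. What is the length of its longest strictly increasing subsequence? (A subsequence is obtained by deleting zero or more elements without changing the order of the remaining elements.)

One longest increasing subsequence is 7, 11, 15, 16, 28 (positions 2,6,9,10,13), of length 5; no longer one exists.

5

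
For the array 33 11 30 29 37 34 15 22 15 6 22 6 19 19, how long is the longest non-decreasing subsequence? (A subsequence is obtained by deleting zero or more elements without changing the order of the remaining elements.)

5

Let dp[i] be the longest non-decreasing subsequence ending at position i. Then dp = [1, 1, 2, 2, 3, 3, 2, 3, 3, 1, 4, 2, 4, 5].
The maximum is 5; one witness is 11, 15, 15, 19, 19 at positions 2,7,9,13,14.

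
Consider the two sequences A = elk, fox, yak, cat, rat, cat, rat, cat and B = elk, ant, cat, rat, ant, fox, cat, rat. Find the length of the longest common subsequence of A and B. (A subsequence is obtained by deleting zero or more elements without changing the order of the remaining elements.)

A longest common subsequence is elk, cat, rat, cat, rat (length 5); the LCS DP confirms no longer common subsequence exists.

5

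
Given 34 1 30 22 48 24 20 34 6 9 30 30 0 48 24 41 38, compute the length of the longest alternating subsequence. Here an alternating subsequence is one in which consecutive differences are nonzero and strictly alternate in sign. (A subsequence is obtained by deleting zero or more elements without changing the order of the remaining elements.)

Track the best alternating length ending on an up-step vs a down-step at each position: up/down = 1/1, 1/2, 3/2, 3/4, 5/1, 5/6, 3/6, 7/6, 3/8, 9/8, 9/8, 9/8, 1/10, 11/1, 11/12, 13/12, 13/14.
The maximum over both is 14; one such subsequence is 34, 1, 30, 22, 48, 24, 34, 6, 9, 0, 48, 24, 41, 38.

14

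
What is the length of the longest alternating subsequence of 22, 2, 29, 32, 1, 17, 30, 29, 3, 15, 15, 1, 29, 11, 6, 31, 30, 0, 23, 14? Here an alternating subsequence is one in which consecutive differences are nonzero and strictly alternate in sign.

14

Track the best alternating length ending on an up-step vs a down-step at each position: up/down = 1/1, 1/2, 3/1, 3/1, 1/4, 5/4, 5/4, 5/6, 5/6, 7/6, 7/6, 1/8, 9/6, 9/10, 9/10, 11/4, 11/12, 1/12, 13/12, 13/14.
The maximum over both is 14; one such subsequence is 22, 2, 29, 1, 17, 3, 15, 1, 29, 11, 31, 0, 23, 14.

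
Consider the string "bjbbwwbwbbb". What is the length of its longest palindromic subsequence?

9

Using dp[i][j] = 2 + dp[i+1][j−1] if the ends match, else max(dp[i+1][j], dp[i][j−1]):
dp[1][11] = 9. A witness is bbbwbwbbb at positions 1,3,4,5,7,8,9,10,11.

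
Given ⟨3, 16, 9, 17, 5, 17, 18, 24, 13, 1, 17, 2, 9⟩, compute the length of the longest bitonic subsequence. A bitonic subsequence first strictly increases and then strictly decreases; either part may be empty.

7

One longest bitonic subsequence is 3, 16, 17, 18, 24, 17, 9 (positions 1,2,4,7,8,11,13): it rises to 24 then falls. Length 7 is optimal.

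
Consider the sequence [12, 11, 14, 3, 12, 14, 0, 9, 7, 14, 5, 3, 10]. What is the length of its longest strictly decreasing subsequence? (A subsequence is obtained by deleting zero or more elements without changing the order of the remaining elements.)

6

Let dp[i] be the longest decreasing subsequence ending at position i. Then dp = [1, 2, 1, 3, 2, 1, 4, 3, 4, 1, 5, 6, 3].
The maximum is 6; one witness is 12, 11, 9, 7, 5, 3 at positions 1,2,8,9,11,12.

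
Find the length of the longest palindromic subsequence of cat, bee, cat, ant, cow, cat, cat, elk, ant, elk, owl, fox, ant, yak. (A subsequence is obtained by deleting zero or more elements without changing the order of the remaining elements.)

5

One longest palindromic subsequence is ant elk ant elk ant (positions 4,8,9,10,13); it reads the same forward and backward, and the interval DP gives dp[1][14] = 5.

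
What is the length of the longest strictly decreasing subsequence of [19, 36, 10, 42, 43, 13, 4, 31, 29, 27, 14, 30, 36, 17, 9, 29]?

6

One longest decreasing subsequence is 36, 31, 29, 27, 14, 9 (positions 2,8,9,10,11,15), of length 6; no longer one exists.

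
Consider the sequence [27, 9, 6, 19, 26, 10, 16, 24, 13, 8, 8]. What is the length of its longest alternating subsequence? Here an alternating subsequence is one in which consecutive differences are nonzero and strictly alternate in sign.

6

A longest alternating subsequence is 27, 9, 19, 10, 16, 13 (positions 1,2,4,6,7,9); its 5 consecutive differences strictly alternate in sign, and length 6 is optimal.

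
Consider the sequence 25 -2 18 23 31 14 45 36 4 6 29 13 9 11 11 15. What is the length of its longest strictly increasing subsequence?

6

Scanning left to right, the best length ending at each element is: 25→1, -2→1, 18→2, 23→3, 31→4, 14→2, 45→5, 36→5, 4→2, 6→3, 29→4, 13→4, 9→4, 11→5, 11→5, 15→6.
So the longest increasing subsequence has length 6, e.g. -2, 4, 6, 9, 11, 15.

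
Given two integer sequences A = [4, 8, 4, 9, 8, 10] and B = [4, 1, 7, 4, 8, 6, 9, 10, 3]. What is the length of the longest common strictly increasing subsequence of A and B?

4

For each value that appears in both, track the longest common increasing run ending there.
The best achievable length is 4; one witness is 4, 8, 9, 10 (A-positions 1,2,4,6, B-positions 1,5,7,8).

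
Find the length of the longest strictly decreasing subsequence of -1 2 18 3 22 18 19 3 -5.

4

Let dp[i] be the longest decreasing subsequence ending at position i. Then dp = [1, 1, 1, 2, 1, 2, 2, 3, 4].
The maximum is 4; one witness is 22, 18, 3, -5 at positions 5,6,8,9.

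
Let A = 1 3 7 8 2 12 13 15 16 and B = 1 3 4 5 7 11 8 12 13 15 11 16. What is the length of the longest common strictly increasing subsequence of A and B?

8

A longest common strictly increasing subsequence is 1, 3, 7, 8, 12, 13, 15, 16 (length 8); it appears in order in both A and B, and no longer such subsequence exists.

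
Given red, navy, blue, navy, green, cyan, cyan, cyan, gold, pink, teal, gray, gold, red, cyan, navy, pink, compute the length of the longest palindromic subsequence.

Using dp[i][j] = 2 + dp[i+1][j−1] if the ends match, else max(dp[i+1][j], dp[i][j−1]):
dp[1][17] = 7. A witness is navy cyan gold gray gold cyan navy at positions 4,6,9,12,13,15,16.

7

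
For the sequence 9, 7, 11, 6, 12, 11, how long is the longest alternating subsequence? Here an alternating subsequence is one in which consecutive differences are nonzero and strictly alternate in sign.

6

A longest alternating subsequence is 9, 7, 11, 6, 12, 11 (positions 1,2,3,4,5,6); its 5 consecutive differences strictly alternate in sign, and length 6 is optimal.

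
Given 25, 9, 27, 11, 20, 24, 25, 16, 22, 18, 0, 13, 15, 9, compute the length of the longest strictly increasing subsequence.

5

Scanning left to right, the best length ending at each element is: 25→1, 9→1, 27→2, 11→2, 20→3, 24→4, 25→5, 16→3, 22→4, 18→4, 0→1, 13→3, 15→4, 9→2.
So the longest increasing subsequence has length 5, e.g. 9, 11, 20, 24, 25.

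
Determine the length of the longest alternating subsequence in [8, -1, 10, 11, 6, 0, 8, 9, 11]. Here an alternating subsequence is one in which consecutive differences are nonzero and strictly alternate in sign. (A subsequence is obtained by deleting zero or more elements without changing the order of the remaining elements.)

5

A longest alternating subsequence is 8, -1, 10, 6, 8 (positions 1,2,3,5,7); its 4 consecutive differences strictly alternate in sign, and length 5 is optimal.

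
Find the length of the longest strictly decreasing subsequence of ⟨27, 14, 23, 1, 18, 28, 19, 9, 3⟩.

5

Scanning left to right, the best length ending at each element is: 27→1, 14→2, 23→2, 1→3, 18→3, 28→1, 19→3, 9→4, 3→5.
So the longest decreasing subsequence has length 5, e.g. 27, 23, 18, 9, 3.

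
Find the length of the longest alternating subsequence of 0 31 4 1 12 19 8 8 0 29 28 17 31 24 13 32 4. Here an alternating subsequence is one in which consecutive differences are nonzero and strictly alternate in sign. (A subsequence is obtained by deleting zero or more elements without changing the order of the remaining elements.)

Track the best alternating length ending on an up-step vs a down-step at each position: up/down = 1/1, 2/1, 2/3, 2/3, 4/3, 4/3, 4/5, 4/5, 1/5, 6/3, 6/7, 6/7, 8/1, 8/9, 6/9, 10/1, 6/11.
The maximum over both is 11; one such subsequence is 0, 31, 4, 12, 8, 29, 28, 31, 24, 32, 4.

11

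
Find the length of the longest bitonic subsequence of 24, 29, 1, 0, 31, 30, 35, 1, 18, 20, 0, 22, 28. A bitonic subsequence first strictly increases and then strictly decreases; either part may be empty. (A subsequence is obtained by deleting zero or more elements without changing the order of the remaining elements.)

6

Let inc[i] be the LIS ending at i and dec[i] the longest strictly decreasing subsequence starting at i. inc = [1, 2, 1, 1, 3, 3, 4, 2, 3, 4, 1, 5, 6], dec = [3, 3, 2, 1, 4, 3, 3, 2, 2, 2, 1, 1, 1].
max_i inc[i]+dec[i]−1 = 6, with one witness 24, 29, 31, 30, 20, 0.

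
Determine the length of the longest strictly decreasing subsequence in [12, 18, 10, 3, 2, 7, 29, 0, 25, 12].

5

One longest decreasing subsequence is 12, 10, 3, 2, 0 (positions 1,3,4,5,8), of length 5; no longer one exists.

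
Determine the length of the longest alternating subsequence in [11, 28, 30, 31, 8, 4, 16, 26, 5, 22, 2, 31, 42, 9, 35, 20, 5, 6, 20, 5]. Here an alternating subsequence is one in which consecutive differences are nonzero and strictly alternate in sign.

13

A longest alternating subsequence is 11, 28, 8, 16, 5, 22, 2, 31, 9, 35, 5, 6, 5 (positions 1,2,5,7,9,10,11,12,14,15,17,18,20); its 12 consecutive differences strictly alternate in sign, and length 13 is optimal.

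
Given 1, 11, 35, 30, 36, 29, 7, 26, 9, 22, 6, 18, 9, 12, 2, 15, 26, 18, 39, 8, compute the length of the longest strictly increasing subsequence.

7

Let dp[i] be the longest increasing subsequence ending at position i. Then dp = [1, 2, 3, 3, 4, 3, 2, 3, 3, 4, 2, 4, 3, 4, 2, 5, 6, 6, 7, 3].
The maximum is 7; one witness is 1, 7, 9, 12, 15, 26, 39 at positions 1,7,9,14,16,17,19.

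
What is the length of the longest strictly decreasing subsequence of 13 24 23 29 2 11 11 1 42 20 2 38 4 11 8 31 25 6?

6

One longest decreasing subsequence is 24, 23, 20, 11, 8, 6 (positions 2,3,10,14,15,18), of length 6; no longer one exists.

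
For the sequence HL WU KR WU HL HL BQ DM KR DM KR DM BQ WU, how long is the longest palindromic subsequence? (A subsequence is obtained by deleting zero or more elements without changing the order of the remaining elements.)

9

Using dp[i][j] = 2 + dp[i+1][j−1] if the ends match, else max(dp[i+1][j], dp[i][j−1]):
dp[1][14] = 9. A witness is WU BQ DM KR DM KR DM BQ WU at positions 2,7,8,9,10,11,12,13,14.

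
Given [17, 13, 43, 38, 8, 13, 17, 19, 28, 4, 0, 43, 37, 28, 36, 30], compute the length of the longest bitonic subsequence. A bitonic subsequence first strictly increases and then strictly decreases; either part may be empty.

One longest bitonic subsequence is 8, 13, 17, 19, 28, 43, 37, 36, 30 (positions 5,6,7,8,9,12,13,15,16): it rises to 43 then falls. Length 9 is optimal.

9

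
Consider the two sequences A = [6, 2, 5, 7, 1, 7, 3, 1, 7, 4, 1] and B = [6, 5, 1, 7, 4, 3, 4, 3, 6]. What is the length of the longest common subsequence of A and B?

6

Backtracking the LCS table gives one alignment: 6 (A1,B1) → 5 (A3,B2) → 1 (A5,B3) → 7 (A6,B4) → 3 (A7,B6) → 4 (A10,B7).
So the longest common subsequence has length 6.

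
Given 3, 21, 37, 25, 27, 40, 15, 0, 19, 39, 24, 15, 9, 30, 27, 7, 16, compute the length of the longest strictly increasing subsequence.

5

Scanning left to right, the best length ending at each element is: 3→1, 21→2, 37→3, 25→3, 27→4, 40→5, 15→2, 0→1, 19→3, 39→5, 24→4, 15→2, 9→2, 30→5, 27→5, 7→2, 16→3.
So the longest increasing subsequence has length 5, e.g. 3, 21, 25, 27, 40.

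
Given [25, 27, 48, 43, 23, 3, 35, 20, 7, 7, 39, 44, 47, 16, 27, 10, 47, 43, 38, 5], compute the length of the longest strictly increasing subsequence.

6

Scanning left to right, the best length ending at each element is: 25→1, 27→2, 48→3, 43→3, 23→1, 3→1, 35→3, 20→2, 7→2, 7→2, 39→4, 44→5, 47→6, 16→3, 27→4, 10→3, 47→6, 43→5, 38→5, 5→2.
So the longest increasing subsequence has length 6, e.g. 25, 27, 35, 39, 44, 47.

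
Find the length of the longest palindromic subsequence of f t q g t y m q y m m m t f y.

8

Using dp[i][j] = 2 + dp[i+1][j−1] if the ends match, else max(dp[i+1][j], dp[i][j−1]):
dp[1][15] = 8. A witness is ftmmmmtf at positions 1,2,7,10,11,12,13,14.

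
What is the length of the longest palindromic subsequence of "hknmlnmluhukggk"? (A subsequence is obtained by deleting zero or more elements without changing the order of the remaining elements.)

One longest palindromic subsequence is kuhuk (positions 2,9,10,11,15); it reads the same forward and backward, and the interval DP gives dp[1][15] = 5.

5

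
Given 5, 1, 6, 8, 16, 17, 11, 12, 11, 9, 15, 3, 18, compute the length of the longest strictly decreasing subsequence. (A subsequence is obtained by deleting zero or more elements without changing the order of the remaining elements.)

Let dp[i] be the longest decreasing subsequence ending at position i. Then dp = [1, 2, 1, 1, 1, 1, 2, 2, 3, 4, 2, 5, 1].
The maximum is 5; one witness is 16, 12, 11, 9, 3 at positions 5,8,9,10,12.

5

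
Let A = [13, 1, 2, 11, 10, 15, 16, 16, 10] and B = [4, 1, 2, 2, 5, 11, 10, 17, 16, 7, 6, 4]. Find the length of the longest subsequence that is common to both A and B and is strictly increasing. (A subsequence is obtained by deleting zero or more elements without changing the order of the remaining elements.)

4

For each value that appears in both, track the longest common increasing run ending there.
The best achievable length is 4; one witness is 1, 2, 11, 16 (A-positions 2,3,4,7, B-positions 2,3,6,9).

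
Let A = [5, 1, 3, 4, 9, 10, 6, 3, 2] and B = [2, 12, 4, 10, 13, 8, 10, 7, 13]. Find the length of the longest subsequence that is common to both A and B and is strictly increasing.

A longest common strictly increasing subsequence is 4, 10 (length 2); it appears in order in both A and B, and no longer such subsequence exists.

2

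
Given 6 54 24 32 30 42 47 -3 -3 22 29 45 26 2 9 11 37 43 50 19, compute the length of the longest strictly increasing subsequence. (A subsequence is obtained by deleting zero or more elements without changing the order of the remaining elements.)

One longest increasing subsequence is -3, 2, 9, 11, 37, 43, 50 (positions 8,14,15,16,17,18,19), of length 7; no longer one exists.

7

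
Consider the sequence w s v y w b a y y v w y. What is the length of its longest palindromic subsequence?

7

One longest palindromic subsequence is wvyyyvw (positions 1,3,4,8,9,10,11); it reads the same forward and backward, and the interval DP gives dp[1][12] = 7.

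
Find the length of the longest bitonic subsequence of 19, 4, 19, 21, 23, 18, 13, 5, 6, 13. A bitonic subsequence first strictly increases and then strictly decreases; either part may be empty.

7

Let inc[i] be the LIS ending at i and dec[i] the longest strictly decreasing subsequence starting at i. inc = [1, 1, 2, 3, 4, 2, 2, 2, 3, 4], dec = [4, 1, 4, 4, 4, 3, 2, 1, 1, 1].
max_i inc[i]+dec[i]−1 = 7, with one witness 4, 19, 21, 23, 18, 13, 6.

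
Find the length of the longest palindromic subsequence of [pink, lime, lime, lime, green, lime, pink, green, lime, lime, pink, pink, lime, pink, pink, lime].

11

Using dp[i][j] = 2 + dp[i+1][j−1] if the ends match, else max(dp[i+1][j], dp[i][j−1]):
dp[1][16] = 11. A witness is pink lime lime lime green pink green lime lime lime pink at positions 1,2,3,4,5,7,8,9,10,13,15.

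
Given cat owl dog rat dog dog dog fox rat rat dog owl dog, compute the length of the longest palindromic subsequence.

Using dp[i][j] = 2 + dp[i+1][j−1] if the ends match, else max(dp[i+1][j], dp[i][j−1]):
dp[1][13] = 9. A witness is owl dog rat dog dog dog rat dog owl at positions 2,3,4,5,6,7,10,11,12.

9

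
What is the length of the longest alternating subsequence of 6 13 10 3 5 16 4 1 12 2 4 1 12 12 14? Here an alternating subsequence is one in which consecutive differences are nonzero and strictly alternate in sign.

A longest alternating subsequence is 6, 13, 3, 5, 4, 12, 2, 4, 1, 12 (positions 1,2,4,5,7,9,10,11,12,13); its 9 consecutive differences strictly alternate in sign, and length 10 is optimal.

10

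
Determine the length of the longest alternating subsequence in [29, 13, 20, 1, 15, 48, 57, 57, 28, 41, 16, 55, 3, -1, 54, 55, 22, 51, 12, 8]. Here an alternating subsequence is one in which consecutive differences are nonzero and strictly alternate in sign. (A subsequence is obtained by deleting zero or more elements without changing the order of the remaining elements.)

Track the best alternating length ending on an up-step vs a down-step at each position: up/down = 1/1, 1/2, 3/2, 1/4, 5/4, 5/1, 5/1, 5/1, 5/6, 7/6, 5/8, 9/6, 5/10, 1/10, 11/10, 11/6, 11/12, 13/12, 11/14, 11/14.
The maximum over both is 14; one such subsequence is 29, 13, 20, 1, 48, 28, 41, 16, 55, 3, 54, 22, 51, 12.

14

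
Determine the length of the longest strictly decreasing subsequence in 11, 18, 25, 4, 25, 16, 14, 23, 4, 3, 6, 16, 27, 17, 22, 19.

5

Let dp[i] be the longest decreasing subsequence ending at position i. Then dp = [1, 1, 1, 2, 1, 2, 3, 2, 4, 5, 4, 3, 1, 3, 3, 4].
The maximum is 5; one witness is 18, 16, 14, 4, 3 at positions 2,6,7,9,10.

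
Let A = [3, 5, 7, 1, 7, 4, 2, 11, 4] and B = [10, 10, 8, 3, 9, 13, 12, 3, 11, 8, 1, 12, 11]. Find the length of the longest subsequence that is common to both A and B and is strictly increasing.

For each value that appears in both, track the longest common increasing run ending there.
The best achievable length is 2; one witness is 3, 11 (A-positions 1,8, B-positions 4,9).

2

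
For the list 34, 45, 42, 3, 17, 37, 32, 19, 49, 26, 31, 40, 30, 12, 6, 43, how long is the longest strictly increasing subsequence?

7

Scanning left to right, the best length ending at each element is: 34→1, 45→2, 42→2, 3→1, 17→2, 37→3, 32→3, 19→3, 49→4, 26→4, 31→5, 40→6, 30→5, 12→2, 6→2, 43→7.
So the longest increasing subsequence has length 7, e.g. 3, 17, 19, 26, 31, 40, 43.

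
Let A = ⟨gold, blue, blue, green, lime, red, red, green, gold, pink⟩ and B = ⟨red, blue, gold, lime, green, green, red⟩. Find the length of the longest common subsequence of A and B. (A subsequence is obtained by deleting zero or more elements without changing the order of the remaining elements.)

Backtracking the LCS table gives one alignment: gold (A1,B3) → green (A4,B6) → red (A7,B7).
So the longest common subsequence has length 3.

3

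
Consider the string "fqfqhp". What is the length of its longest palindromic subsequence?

Using dp[i][j] = 2 + dp[i+1][j−1] if the ends match, else max(dp[i+1][j], dp[i][j−1]):
dp[1][6] = 3. A witness is qfq at positions 2,3,4.

3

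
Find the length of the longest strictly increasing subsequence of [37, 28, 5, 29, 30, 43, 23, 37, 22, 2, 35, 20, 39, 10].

One longest increasing subsequence is 28, 29, 30, 37, 39 (positions 2,4,5,8,13), of length 5; no longer one exists.

5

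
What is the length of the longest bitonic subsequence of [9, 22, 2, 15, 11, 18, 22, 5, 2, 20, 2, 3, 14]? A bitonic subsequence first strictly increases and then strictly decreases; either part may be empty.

6

Let inc[i] be the LIS ending at i and dec[i] the longest strictly decreasing subsequence starting at i. inc = [1, 2, 1, 2, 2, 3, 4, 2, 1, 4, 1, 2, 3], dec = [3, 5, 1, 4, 3, 3, 3, 2, 1, 2, 1, 1, 1].
max_i inc[i]+dec[i]−1 = 6, with one witness 9, 22, 15, 11, 5, 3.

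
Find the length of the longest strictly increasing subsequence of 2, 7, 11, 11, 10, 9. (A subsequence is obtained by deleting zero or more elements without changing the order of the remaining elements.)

3

Let dp[i] be the longest increasing subsequence ending at position i. Then dp = [1, 2, 3, 3, 3, 3].
The maximum is 3; one witness is 2, 7, 11 at positions 1,2,3.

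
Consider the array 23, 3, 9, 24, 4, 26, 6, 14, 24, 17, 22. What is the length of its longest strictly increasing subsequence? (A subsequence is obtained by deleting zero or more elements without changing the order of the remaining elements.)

6

Let dp[i] be the longest increasing subsequence ending at position i. Then dp = [1, 1, 2, 3, 2, 4, 3, 4, 5, 5, 6].
The maximum is 6; one witness is 3, 4, 6, 14, 17, 22 at positions 2,5,7,8,10,11.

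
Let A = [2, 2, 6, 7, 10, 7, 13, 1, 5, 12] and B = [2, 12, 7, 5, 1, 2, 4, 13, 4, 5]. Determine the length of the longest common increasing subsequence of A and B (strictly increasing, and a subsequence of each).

For each value that appears in both, track the longest common increasing run ending there.
The best achievable length is 3; one witness is 2, 7, 13 (A-positions 1,4,7, B-positions 1,3,8).

3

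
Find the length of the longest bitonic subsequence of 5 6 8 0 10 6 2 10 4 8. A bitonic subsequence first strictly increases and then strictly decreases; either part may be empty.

6

One longest bitonic subsequence is 5, 6, 8, 10, 6, 4 (positions 1,2,3,5,6,9): it rises to 10 then falls. Length 6 is optimal.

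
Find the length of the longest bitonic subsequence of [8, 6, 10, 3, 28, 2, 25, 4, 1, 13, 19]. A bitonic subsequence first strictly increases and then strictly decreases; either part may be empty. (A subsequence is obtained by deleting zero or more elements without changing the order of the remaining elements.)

One longest bitonic subsequence is 8, 10, 28, 25, 4, 1 (positions 1,3,5,7,8,9): it rises to 28 then falls. Length 6 is optimal.

6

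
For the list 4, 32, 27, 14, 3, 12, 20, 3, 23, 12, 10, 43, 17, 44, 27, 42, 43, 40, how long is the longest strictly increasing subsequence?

7

Scanning left to right, the best length ending at each element is: 4→1, 32→2, 27→2, 14→2, 3→1, 12→2, 20→3, 3→1, 23→4, 12→2, 10→2, 43→5, 17→3, 44→6, 27→5, 42→6, 43→7, 40→6.
So the longest increasing subsequence has length 7, e.g. 4, 14, 20, 23, 27, 42, 43.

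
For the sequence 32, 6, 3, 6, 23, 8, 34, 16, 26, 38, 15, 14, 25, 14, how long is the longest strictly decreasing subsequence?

Let dp[i] be the longest decreasing subsequence ending at position i. Then dp = [1, 2, 3, 2, 2, 3, 1, 3, 2, 1, 4, 5, 3, 5].
The maximum is 5; one witness is 32, 23, 16, 15, 14 at positions 1,5,8,11,12.

5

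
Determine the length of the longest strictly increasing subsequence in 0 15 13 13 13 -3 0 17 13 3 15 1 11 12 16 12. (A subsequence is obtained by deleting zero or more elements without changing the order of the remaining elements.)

6

Let dp[i] be the longest increasing subsequence ending at position i. Then dp = [1, 2, 2, 2, 2, 1, 2, 3, 3, 3, 4, 3, 4, 5, 6, 5].
The maximum is 6; one witness is -3, 0, 3, 11, 12, 16 at positions 6,7,10,13,14,15.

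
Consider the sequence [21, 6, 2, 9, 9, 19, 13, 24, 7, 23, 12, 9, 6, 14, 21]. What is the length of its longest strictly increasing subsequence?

Scanning left to right, the best length ending at each element is: 21→1, 6→1, 2→1, 9→2, 9→2, 19→3, 13→3, 24→4, 7→2, 23→4, 12→3, 9→3, 6→2, 14→4, 21→5.
So the longest increasing subsequence has length 5, e.g. 6, 9, 13, 14, 21.

5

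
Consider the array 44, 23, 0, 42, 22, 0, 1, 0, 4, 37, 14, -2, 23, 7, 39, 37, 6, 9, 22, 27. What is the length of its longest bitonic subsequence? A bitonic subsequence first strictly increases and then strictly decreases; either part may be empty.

One longest bitonic subsequence is 0, 1, 4, 14, 23, 39, 37, 27 (positions 3,7,9,11,13,15,16,20): it rises to 39 then falls. Length 8 is optimal.

8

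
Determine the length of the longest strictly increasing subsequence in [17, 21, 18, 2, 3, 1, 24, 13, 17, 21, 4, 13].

Let dp[i] be the longest increasing subsequence ending at position i. Then dp = [1, 2, 2, 1, 2, 1, 3, 3, 4, 5, 3, 4].
The maximum is 5; one witness is 2, 3, 13, 17, 21 at positions 4,5,8,9,10.

5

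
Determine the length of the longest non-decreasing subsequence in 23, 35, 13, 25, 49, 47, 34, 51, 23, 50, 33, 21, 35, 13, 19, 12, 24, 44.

Let dp[i] be the longest non-decreasing subsequence ending at position i. Then dp = [1, 2, 1, 2, 3, 3, 3, 4, 2, 4, 3, 2, 4, 2, 3, 1, 4, 5].
The maximum is 5; one witness is 23, 25, 34, 35, 44 at positions 1,4,7,13,18.

5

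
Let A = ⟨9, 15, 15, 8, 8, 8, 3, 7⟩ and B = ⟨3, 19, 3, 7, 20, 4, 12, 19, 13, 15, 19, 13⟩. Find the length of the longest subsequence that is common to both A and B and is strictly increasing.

A longest common strictly increasing subsequence is 3, 7 (length 2); it appears in order in both A and B, and no longer such subsequence exists.

2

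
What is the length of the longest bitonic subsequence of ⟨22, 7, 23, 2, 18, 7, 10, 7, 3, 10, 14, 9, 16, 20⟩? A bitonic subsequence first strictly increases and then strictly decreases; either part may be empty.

6

One longest bitonic subsequence is 22, 23, 18, 10, 7, 3 (positions 1,3,5,7,8,9): it rises to 23 then falls. Length 6 is optimal.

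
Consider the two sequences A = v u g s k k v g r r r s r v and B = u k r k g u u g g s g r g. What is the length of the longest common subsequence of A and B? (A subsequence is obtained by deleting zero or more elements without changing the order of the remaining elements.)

6

A longest common subsequence is ukkgsr (length 6); the LCS DP confirms no longer common subsequence exists.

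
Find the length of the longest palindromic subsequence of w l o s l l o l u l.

Using dp[i][j] = 2 + dp[i+1][j−1] if the ends match, else max(dp[i+1][j], dp[i][j−1]):
dp[1][10] = 6. A witness is lollol at positions 2,3,5,6,7,10.

6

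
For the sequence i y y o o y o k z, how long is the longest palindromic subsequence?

4

One longest palindromic subsequence is yooy (positions 3,4,5,6); it reads the same forward and backward, and the interval DP gives dp[1][9] = 4.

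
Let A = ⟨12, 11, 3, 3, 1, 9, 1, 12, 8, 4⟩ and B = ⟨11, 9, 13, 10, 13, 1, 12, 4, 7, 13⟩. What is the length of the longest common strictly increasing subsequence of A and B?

2

For each value that appears in both, track the longest common increasing run ending there.
The best achievable length is 2; one witness is 11, 12 (A-positions 2,8, B-positions 1,7).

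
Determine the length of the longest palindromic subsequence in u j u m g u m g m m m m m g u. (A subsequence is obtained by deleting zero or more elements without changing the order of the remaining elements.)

10

Using dp[i][j] = 2 + dp[i+1][j−1] if the ends match, else max(dp[i+1][j], dp[i][j−1]):
dp[1][15] = 10. A witness is ugmmmmmmgu at positions 1,5,7,9,10,11,12,13,14,15.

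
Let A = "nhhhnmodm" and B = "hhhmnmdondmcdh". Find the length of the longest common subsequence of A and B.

8

Backtracking the LCS table gives one alignment: h (A2,B1) → h (A3,B2) → h (A4,B3) → n (A5,B5) → m (A6,B6) → o (A7,B8) → d (A8,B10) → m (A9,B11).
So the longest common subsequence has length 8.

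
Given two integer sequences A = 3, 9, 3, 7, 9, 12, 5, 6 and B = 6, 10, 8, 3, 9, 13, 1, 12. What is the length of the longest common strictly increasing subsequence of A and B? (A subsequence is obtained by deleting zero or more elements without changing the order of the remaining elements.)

For each value that appears in both, track the longest common increasing run ending there.
The best achievable length is 3; one witness is 3, 9, 12 (A-positions 1,2,6, B-positions 4,5,8).

3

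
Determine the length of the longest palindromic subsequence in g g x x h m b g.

4

One longest palindromic subsequence is gxxg (positions 1,3,4,8); it reads the same forward and backward, and the interval DP gives dp[1][8] = 4.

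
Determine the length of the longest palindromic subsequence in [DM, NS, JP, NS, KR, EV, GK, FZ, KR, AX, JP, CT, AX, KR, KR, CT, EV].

One longest palindromic subsequence is EV KR AX CT AX KR EV (positions 6,9,10,12,13,15,17); it reads the same forward and backward, and the interval DP gives dp[1][17] = 7.

7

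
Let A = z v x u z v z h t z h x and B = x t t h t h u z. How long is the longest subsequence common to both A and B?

Backtracking the LCS table gives one alignment: x (A3,B1) → h (A8,B4) → t (A9,B5) → z (A10,B8).
So the longest common subsequence has length 4.

4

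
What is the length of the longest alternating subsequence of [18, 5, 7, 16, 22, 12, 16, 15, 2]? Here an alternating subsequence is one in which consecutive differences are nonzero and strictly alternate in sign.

A longest alternating subsequence is 18, 5, 16, 12, 16, 15 (positions 1,2,4,6,7,8); its 5 consecutive differences strictly alternate in sign, and length 6 is optimal.

6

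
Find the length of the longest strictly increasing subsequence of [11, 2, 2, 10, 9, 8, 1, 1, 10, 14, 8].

Scanning left to right, the best length ending at each element is: 11→1, 2→1, 2→1, 10→2, 9→2, 8→2, 1→1, 1→1, 10→3, 14→4, 8→2.
So the longest increasing subsequence has length 4, e.g. 2, 9, 10, 14.

4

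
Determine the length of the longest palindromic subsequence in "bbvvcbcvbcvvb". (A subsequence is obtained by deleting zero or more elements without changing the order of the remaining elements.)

11

One longest palindromic subsequence is bvvcbvbcvvb (positions 1,3,4,5,6,8,9,10,11,12,13); it reads the same forward and backward, and the interval DP gives dp[1][13] = 11.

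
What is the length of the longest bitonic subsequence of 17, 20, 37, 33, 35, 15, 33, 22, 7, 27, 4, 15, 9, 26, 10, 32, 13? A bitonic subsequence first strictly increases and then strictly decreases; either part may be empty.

8

One longest bitonic subsequence is 17, 20, 37, 35, 33, 27, 26, 13 (positions 1,2,3,5,7,10,14,17): it rises to 37 then falls. Length 8 is optimal.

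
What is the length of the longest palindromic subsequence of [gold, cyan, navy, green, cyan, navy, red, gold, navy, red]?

5

One longest palindromic subsequence is gold navy cyan navy gold (positions 1,3,5,6,8); it reads the same forward and backward, and the interval DP gives dp[1][10] = 5.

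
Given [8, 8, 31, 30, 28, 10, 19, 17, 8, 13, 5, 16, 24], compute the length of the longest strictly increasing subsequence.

Scanning left to right, the best length ending at each element is: 8→1, 8→1, 31→2, 30→2, 28→2, 10→2, 19→3, 17→3, 8→1, 13→3, 5→1, 16→4, 24→5.
So the longest increasing subsequence has length 5, e.g. 8, 10, 13, 16, 24.

5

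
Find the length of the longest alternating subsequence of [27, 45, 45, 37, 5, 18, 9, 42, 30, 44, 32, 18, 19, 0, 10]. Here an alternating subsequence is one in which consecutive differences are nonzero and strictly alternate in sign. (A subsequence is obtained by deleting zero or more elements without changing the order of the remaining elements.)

12

A longest alternating subsequence is 27, 45, 5, 18, 9, 42, 30, 44, 18, 19, 0, 10 (positions 1,2,5,6,7,8,9,10,12,13,14,15); its 11 consecutive differences strictly alternate in sign, and length 12 is optimal.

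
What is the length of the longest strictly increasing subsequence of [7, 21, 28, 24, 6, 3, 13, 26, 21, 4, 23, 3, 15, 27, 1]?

Scanning left to right, the best length ending at each element is: 7→1, 21→2, 28→3, 24→3, 6→1, 3→1, 13→2, 26→4, 21→3, 4→2, 23→4, 3→1, 15→3, 27→5, 1→1.
So the longest increasing subsequence has length 5, e.g. 7, 21, 24, 26, 27.

5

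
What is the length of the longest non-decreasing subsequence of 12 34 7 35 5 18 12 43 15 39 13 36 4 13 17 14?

5

One longest non-decreasing subsequence is 12, 12, 13, 13, 17 (positions 1,7,11,14,15), of length 5; no longer one exists.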